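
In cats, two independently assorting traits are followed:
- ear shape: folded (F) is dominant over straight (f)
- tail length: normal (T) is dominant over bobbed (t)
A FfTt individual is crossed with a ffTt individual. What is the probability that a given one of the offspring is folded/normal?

Dihybrid cross FfTt × ffTt — consider each gene separately:
ear shape: Ff × ff → 2 Ff, 2 ff → 2 F_ : 2 ff (out of 4)
tail length: Tt × Tt → 1 TT, 2 Tt, 1 tt → 3 T_ : 1 tt (out of 4)
Combine (counts out of 4 × 4 = 16): folded/normal (F_T_) = 2×3 = 6; folded/bobbed (F_tt) = 2×1 = 2; straight/normal (ffT_) = 2×3 = 6; straight/bobbed (fftt) = 2×1 = 2
Phenotype counts (out of 16): 6 folded/normal, 2 folded/bobbed, 6 straight/normal, 2 straight/bobbed
folded/normal: 6 out of 16
Probability: 6/16 = 3/8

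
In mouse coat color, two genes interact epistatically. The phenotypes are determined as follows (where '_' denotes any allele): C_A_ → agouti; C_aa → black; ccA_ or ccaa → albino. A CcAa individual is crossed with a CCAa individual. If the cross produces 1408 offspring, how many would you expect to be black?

Cross: CcAa × CCAa — consider each gene separately:
C gene: Cc × CC → 2 CC, 2 Cc → 4 C_ (out of 4)
A gene: Aa × Aa → 1 AA, 2 Aa, 1 aa → 3 A_ : 1 aa (out of 4)
Genotype classes (out of 4 × 4 = 16): C_A_ = 4×3 = 12; C_aa = 4×1 = 4
Apply the phenotype rules: C_A_ (12) → agouti; C_aa (4) → black
Phenotype counts (out of 16): 12 agouti, 4 black
black: 4 out of 16 → fraction 1/4
Expected count = 1/4 × 1408 = 352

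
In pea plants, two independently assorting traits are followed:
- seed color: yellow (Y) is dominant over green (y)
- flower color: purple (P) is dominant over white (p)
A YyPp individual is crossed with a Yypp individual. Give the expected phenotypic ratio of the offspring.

Dihybrid cross YyPp × Yypp — consider each gene separately:
seed color: Yy × Yy → 1 YY, 2 Yy, 1 yy → 3 Y_ : 1 yy (out of 4)
flower color: Pp × pp → 2 Pp, 2 pp → 2 P_ : 2 pp (out of 4)
Combine (counts out of 4 × 4 = 16): yellow/purple (Y_P_) = 3×2 = 6; yellow/white (Y_pp) = 3×2 = 6; green/purple (yyP_) = 1×2 = 2; green/white (yypp) = 1×2 = 2
Phenotype counts (out of 16): 6 yellow/purple, 6 yellow/white, 2 green/purple, 2 green/white
Ratio: 3 yellow/purple : 3 yellow/white : 1 green/purple : 1 green/white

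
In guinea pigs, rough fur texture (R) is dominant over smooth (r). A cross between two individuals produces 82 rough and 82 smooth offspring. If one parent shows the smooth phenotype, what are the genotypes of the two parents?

Observed offspring: 82 rough, 82 smooth
The observed ratio simplifies to 1:1. One parent shows smooth, so its genotype must be rr. A 1:1 offspring split requires the other parent to be heterozygous (Rr).
Parent genotypes: rr × Rr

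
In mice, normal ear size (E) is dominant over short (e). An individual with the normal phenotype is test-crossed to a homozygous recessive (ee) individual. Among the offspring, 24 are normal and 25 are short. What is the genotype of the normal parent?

Test cross: ? × ee
Offspring: 24 normal, 25 short — approximately 1:1.
A 1:1 ratio in a test cross indicates the unknown parent is heterozygous (Ee).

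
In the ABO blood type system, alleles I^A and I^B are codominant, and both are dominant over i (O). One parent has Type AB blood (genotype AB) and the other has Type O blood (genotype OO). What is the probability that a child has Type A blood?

Cross: AB × OO
Possible offspring genotypes: 2 AO, 2 BO
Blood type counts: 2 Type A, 2 Type B
Probability of Type A: 2/4 = 1/2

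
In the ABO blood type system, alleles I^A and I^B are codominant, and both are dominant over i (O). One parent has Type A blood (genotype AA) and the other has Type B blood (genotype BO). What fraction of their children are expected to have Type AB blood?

Cross: AA × BO
Possible offspring genotypes: 2 AB, 2 AO
Blood type counts: 2 Type AB, 2 Type A
Probability of Type AB: 2/4 = 1/2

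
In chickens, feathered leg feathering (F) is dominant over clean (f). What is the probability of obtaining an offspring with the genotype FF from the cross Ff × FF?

Punnett square for Ff × FF:
Offspring genotypes: 2 FF, 2 Ff
Total offspring: 4
Count with target: 2
Probability: 2/4 = 1/2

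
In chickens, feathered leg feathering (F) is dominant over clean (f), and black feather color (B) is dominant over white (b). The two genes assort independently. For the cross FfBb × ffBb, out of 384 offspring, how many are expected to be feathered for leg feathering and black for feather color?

Dihybrid cross FfBb × ffBb — consider each gene separately:
leg feathering: Ff × ff → 2 Ff, 2 ff → 2 F_ : 2 ff (out of 4)
feather color: Bb × Bb → 1 BB, 2 Bb, 1 bb → 3 B_ : 1 bb (out of 4)
Looking for: feathered (F_) and black (B_)
P(feathered) = 2/4, P(black) = 3/4
P(both) = 2/4 × 3/4 = 6/16 = 3/8
Expected count = 3/8 × 384 = 144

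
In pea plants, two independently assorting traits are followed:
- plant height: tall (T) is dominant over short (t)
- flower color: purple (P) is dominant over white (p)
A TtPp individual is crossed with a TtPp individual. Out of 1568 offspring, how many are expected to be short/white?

Dihybrid cross TtPp × TtPp — consider each gene separately:
plant height: Tt × Tt → 1 TT, 2 Tt, 1 tt → 3 T_ : 1 tt (out of 4)
flower color: Pp × Pp → 1 PP, 2 Pp, 1 pp → 3 P_ : 1 pp (out of 4)
Combine (counts out of 4 × 4 = 16): tall/purple (T_P_) = 3×3 = 9; tall/white (T_pp) = 3×1 = 3; short/purple (ttP_) = 1×3 = 3; short/white (ttpp) = 1×1 = 1
Phenotype counts (out of 16): 9 tall/purple, 3 tall/white, 3 short/purple, 1 short/white
short/white: 1 out of 16 → fraction 1/16
Expected count = 1/16 × 1568 = 98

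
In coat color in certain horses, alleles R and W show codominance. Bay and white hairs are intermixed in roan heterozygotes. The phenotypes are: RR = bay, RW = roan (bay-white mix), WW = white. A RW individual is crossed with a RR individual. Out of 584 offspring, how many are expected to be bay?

Punnett square for RW × RR:
Offspring genotypes: 2 RR, 2 RW
Phenotype counts: 2 bay, 2 roan (bay-white mix)
bay: 2 out of 4 → fraction 1/2
Expected count = 1/2 × 584 = 292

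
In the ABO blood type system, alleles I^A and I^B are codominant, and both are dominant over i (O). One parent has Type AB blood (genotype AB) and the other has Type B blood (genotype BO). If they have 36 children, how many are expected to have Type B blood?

Cross: AB × BO
Possible offspring genotypes: 1 AB, 1 AO, 1 BB, 1 BO
Blood type counts: 1 Type AB, 1 Type A, 2 Type B
Probability of Type B: 2/4 = 1/2
Expected count = 1/2 × 36 = 18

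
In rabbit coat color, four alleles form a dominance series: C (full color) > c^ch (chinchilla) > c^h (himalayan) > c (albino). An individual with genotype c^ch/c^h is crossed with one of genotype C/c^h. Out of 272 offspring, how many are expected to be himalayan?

Cross: c^ch/c^h × C/c^h
Allele dominance: C > c^ch > c^h > c
Offspring genotypes: 1 C/c^ch, 1 c^ch/c^h, 1 C/c^h, 1 c^h/c^h
Phenotype counts: 2 full color, 1 chinchilla, 1 himalayan
himalayan: 1 out of 4 → fraction 1/4
Expected count = 1/4 × 272 = 68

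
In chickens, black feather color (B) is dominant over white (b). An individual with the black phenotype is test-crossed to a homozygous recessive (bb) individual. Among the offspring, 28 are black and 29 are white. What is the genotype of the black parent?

Test cross: ? × bb
Offspring: 28 black, 29 white — approximately 1:1.
A 1:1 ratio in a test cross indicates the unknown parent is heterozygous (Bb).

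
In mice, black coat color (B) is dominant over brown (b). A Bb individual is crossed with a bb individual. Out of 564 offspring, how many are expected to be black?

Punnett square for Bb × bb:
Offspring genotypes: 2 Bb, 2 bb
black: 2, brown: 2
black: 2 out of 4 → fraction 1/2
Expected count = 1/2 × 564 = 282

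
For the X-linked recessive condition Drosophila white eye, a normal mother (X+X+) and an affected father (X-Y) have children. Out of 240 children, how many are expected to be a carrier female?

Cross: X+X+ × X-Y
Offspring: 2 X+X-, 2 X+Y
Probability of a carrier female: 2/4 = 1/2
Expected count = 1/2 × 240 = 120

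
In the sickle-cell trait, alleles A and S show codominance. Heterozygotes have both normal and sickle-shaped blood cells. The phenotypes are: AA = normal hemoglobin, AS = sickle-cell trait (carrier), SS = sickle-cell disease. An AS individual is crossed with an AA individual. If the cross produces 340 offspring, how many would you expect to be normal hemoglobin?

Punnett square for AS × AA:
Offspring genotypes: 2 AA, 2 AS
Phenotype counts: 2 normal hemoglobin, 2 sickle-cell trait (carrier)
normal hemoglobin: 2 out of 4 → fraction 1/2
Expected count = 1/2 × 340 = 170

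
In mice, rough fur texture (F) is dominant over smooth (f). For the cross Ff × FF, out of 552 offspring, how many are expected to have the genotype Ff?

Punnett square for Ff × FF:
Offspring genotypes: 2 FF, 2 Ff
Total offspring: 4
Count with target: 2
Probability: 2/4 = 1/2
Expected count = 1/2 × 552 = 276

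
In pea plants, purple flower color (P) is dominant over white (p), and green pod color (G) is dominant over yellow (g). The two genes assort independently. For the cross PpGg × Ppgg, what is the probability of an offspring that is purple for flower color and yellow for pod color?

Dihybrid cross PpGg × Ppgg — consider each gene separately:
flower color: Pp × Pp → 1 PP, 2 Pp, 1 pp → 3 P_ : 1 pp (out of 4)
pod color: Gg × gg → 2 Gg, 2 gg → 2 G_ : 2 gg (out of 4)
Looking for: purple (P_) and yellow (gg)
P(purple) = 3/4, P(yellow) = 2/4
P(both) = 3/4 × 2/4 = 6/16 = 3/8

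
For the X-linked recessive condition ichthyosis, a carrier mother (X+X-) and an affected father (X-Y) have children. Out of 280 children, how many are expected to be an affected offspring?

Cross: X+X- × X-Y
Offspring: 1 X+X-, 1 X+Y, 1 X-X-, 1 X-Y
Probability of an affected offspring: 2/4 = 1/2
Expected count = 1/2 × 280 = 140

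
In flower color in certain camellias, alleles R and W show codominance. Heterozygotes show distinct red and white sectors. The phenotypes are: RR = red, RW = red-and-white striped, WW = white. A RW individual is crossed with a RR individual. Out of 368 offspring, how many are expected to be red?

Punnett square for RW × RR:
Offspring genotypes: 2 RR, 2 RW
Phenotype counts: 2 red, 2 red-and-white striped
red: 2 out of 4 → fraction 1/2
Expected count = 1/2 × 368 = 184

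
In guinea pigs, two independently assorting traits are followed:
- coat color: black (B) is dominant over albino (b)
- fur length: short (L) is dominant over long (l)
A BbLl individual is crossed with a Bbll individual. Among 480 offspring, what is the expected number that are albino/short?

Dihybrid cross BbLl × Bbll — consider each gene separately:
coat color: Bb × Bb → 1 BB, 2 Bb, 1 bb → 3 B_ : 1 bb (out of 4)
fur length: Ll × ll → 2 Ll, 2 ll → 2 L_ : 2 ll (out of 4)
Combine (counts out of 4 × 4 = 16): black/short (B_L_) = 3×2 = 6; black/long (B_ll) = 3×2 = 6; albino/short (bbL_) = 1×2 = 2; albino/long (bbll) = 1×2 = 2
Phenotype counts (out of 16): 6 black/short, 6 black/long, 2 albino/short, 2 albino/long
albino/short: 2 out of 16 → fraction 1/8
Expected count = 1/8 × 480 = 60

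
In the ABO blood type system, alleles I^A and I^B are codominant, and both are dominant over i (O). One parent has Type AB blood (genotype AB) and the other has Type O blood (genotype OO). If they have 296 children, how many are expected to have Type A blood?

Cross: AB × OO
Possible offspring genotypes: 2 AO, 2 BO
Blood type counts: 2 Type A, 2 Type B
Probability of Type A: 2/4 = 1/2
Expected count = 1/2 × 296 = 148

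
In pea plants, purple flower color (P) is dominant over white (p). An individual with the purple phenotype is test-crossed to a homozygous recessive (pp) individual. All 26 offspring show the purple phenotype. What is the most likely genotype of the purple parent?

Test cross: ? × pp
All offspring are purple.
If the unknown parent were heterozygous (Pp), about half of 26 offspring would be white; none are. The unknown parent is most likely homozygous dominant (PP).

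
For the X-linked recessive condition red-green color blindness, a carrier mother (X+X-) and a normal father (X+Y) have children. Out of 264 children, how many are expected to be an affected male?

Cross: X+X- × X+Y
Offspring: 1 X+X+, 1 X+Y, 1 X+X-, 1 X-Y
Probability of an affected male: 1/4
Expected count = 1/4 × 264 = 66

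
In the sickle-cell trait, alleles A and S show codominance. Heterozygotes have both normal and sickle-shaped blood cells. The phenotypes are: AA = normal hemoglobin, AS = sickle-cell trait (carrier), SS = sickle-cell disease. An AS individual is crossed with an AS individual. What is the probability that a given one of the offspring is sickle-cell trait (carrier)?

Punnett square for AS × AS:
Offspring genotypes: 1 AA, 2 AS, 1 SS
Phenotype counts: 1 normal hemoglobin, 2 sickle-cell trait (carrier), 1 sickle-cell disease
sickle-cell trait (carrier): 2 out of 4
Probability: 2/4 = 1/2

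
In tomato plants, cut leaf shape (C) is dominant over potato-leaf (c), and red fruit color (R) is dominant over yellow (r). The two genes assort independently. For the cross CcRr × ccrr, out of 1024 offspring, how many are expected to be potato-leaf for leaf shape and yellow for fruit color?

Dihybrid cross CcRr × ccrr — consider each gene separately:
leaf shape: Cc × cc → 2 Cc, 2 cc → 2 C_ : 2 cc (out of 4)
fruit color: Rr × rr → 2 Rr, 2 rr → 2 R_ : 2 rr (out of 4)
Looking for: potato-leaf (cc) and yellow (rr)
P(potato-leaf) = 2/4, P(yellow) = 2/4
P(both) = 2/4 × 2/4 = 4/16 = 1/4
Expected count = 1/4 × 1024 = 256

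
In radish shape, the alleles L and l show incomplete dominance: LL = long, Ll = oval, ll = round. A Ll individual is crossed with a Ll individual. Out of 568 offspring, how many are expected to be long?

Punnett square for Ll × Ll:
Offspring genotypes: 1 LL, 2 Ll, 1 ll
Phenotype counts: 1 long, 2 oval, 1 round
long: 1 out of 4 → fraction 1/4
Expected count = 1/4 × 568 = 142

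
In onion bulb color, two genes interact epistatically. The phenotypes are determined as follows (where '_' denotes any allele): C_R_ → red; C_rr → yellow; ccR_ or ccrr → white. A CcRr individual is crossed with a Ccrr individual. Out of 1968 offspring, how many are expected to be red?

Cross: CcRr × Ccrr — consider each gene separately:
C gene: Cc × Cc → 1 CC, 2 Cc, 1 cc → 3 C_ : 1 cc (out of 4)
R gene: Rr × rr → 2 Rr, 2 rr → 2 R_ : 2 rr (out of 4)
Genotype classes (out of 4 × 4 = 16): C_R_ = 3×2 = 6; C_rr = 3×2 = 6; ccR_ = 1×2 = 2; ccrr = 1×2 = 2
Apply the phenotype rules: C_R_ (6) → red; C_rr (6) → yellow; ccR_ (2) + ccrr (2) → white
Phenotype counts (out of 16): 6 red, 6 yellow, 4 white
red: 6 out of 16 → fraction 3/8
Expected count = 3/8 × 1968 = 738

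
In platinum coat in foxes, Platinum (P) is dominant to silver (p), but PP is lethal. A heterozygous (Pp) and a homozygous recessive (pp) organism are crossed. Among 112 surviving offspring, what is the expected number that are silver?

Cross: Pp × pp
Punnett square offspring (before lethality): 2 Pp, 2 pp
No PP offspring are produced in this cross.
silver: 2 out of 4 → fraction 1/2
Expected count = 1/2 × 112 = 56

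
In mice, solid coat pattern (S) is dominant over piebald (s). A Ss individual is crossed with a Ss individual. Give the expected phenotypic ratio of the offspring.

Punnett square for Ss × Ss:
Offspring genotypes: 1 SS, 2 Ss, 1 ss
solid: 3, piebald: 1
Ratio: 3:1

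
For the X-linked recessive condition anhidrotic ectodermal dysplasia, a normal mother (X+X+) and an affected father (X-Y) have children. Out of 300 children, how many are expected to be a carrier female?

Cross: X+X+ × X-Y
Offspring: 2 X+X-, 2 X+Y
Probability of a carrier female: 2/4 = 1/2
Expected count = 1/2 × 300 = 150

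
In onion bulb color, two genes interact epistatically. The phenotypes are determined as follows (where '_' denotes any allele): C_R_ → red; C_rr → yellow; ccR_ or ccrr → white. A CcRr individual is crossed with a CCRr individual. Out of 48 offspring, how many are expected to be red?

Cross: CcRr × CCRr — consider each gene separately:
C gene: Cc × CC → 2 CC, 2 Cc → 4 C_ (out of 4)
R gene: Rr × Rr → 1 RR, 2 Rr, 1 rr → 3 R_ : 1 rr (out of 4)
Genotype classes (out of 4 × 4 = 16): C_R_ = 4×3 = 12; C_rr = 4×1 = 4
Apply the phenotype rules: C_R_ (12) → red; C_rr (4) → yellow
Phenotype counts (out of 16): 12 red, 4 yellow
red: 12 out of 16 → fraction 3/4
Expected count = 3/4 × 48 = 36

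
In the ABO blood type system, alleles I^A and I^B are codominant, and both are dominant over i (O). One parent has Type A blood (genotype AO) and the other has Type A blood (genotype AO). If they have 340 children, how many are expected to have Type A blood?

Cross: AO × AO
Possible offspring genotypes: 1 AA, 2 AO, 1 OO
Blood type counts: 3 Type A, 1 Type O
Probability of Type A: 3/4
Expected count = 3/4 × 340 = 255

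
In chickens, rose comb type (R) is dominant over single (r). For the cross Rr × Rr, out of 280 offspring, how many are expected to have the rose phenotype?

Punnett square for Rr × Rr:
Offspring genotypes: 1 RR, 2 Rr, 1 rr
Total offspring: 4
Count with target: 3
Probability: 3/4
Expected count = 3/4 × 280 = 210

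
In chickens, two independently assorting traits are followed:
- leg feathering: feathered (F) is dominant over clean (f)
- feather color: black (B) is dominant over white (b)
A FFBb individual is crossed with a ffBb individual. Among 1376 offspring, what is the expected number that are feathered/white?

Dihybrid cross FFBb × ffBb — consider each gene separately:
leg feathering: FF × ff → 4 Ff → 4 F_ (out of 4)
feather color: Bb × Bb → 1 BB, 2 Bb, 1 bb → 3 B_ : 1 bb (out of 4)
Combine (counts out of 4 × 4 = 16): feathered/black (F_B_) = 4×3 = 12; feathered/white (F_bb) = 4×1 = 4
Phenotype counts (out of 16): 12 feathered/black, 4 feathered/white
feathered/white: 4 out of 16 → fraction 1/4
Expected count = 1/4 × 1376 = 344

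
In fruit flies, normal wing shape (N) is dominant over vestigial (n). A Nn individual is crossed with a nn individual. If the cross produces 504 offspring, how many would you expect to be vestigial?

Punnett square for Nn × nn:
Offspring genotypes: 2 Nn, 2 nn
normal: 2, vestigial: 2
vestigial: 2 out of 4 → fraction 1/2
Expected count = 1/2 × 504 = 252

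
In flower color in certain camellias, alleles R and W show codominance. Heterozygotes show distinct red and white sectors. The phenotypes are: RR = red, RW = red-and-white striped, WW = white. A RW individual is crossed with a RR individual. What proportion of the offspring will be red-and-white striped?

Punnett square for RW × RR:
Offspring genotypes: 2 RR, 2 RW
Phenotype counts: 2 red, 2 red-and-white striped
red-and-white striped: 2 out of 4
Probability: 2/4 = 1/2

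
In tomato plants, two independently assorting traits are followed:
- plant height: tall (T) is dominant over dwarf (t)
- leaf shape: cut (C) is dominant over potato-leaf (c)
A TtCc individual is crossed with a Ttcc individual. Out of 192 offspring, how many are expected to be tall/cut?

Dihybrid cross TtCc × Ttcc — consider each gene separately:
plant height: Tt × Tt → 1 TT, 2 Tt, 1 tt → 3 T_ : 1 tt (out of 4)
leaf shape: Cc × cc → 2 Cc, 2 cc → 2 C_ : 2 cc (out of 4)
Combine (counts out of 4 × 4 = 16): tall/cut (T_C_) = 3×2 = 6; tall/potato-leaf (T_cc) = 3×2 = 6; dwarf/cut (ttC_) = 1×2 = 2; dwarf/potato-leaf (ttcc) = 1×2 = 2
Phenotype counts (out of 16): 6 tall/cut, 6 tall/potato-leaf, 2 dwarf/cut, 2 dwarf/potato-leaf
tall/cut: 6 out of 16 → fraction 3/8
Expected count = 3/8 × 192 = 72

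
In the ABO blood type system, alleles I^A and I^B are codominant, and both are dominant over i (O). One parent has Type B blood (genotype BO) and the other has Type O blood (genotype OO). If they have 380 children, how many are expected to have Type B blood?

Cross: BO × OO
Possible offspring genotypes: 2 BO, 2 OO
Blood type counts: 2 Type B, 2 Type O
Probability of Type B: 2/4 = 1/2
Expected count = 1/2 × 380 = 190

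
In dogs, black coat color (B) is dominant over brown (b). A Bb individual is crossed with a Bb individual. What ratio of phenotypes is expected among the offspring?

Punnett square for Bb × Bb:
Offspring genotypes: 1 BB, 2 Bb, 1 bb
black: 3, brown: 1
Ratio: 3:1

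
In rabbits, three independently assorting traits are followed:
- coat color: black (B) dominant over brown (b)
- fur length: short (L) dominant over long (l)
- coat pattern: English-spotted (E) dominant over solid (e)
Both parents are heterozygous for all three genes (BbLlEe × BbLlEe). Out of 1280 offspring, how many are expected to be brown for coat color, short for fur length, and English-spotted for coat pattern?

Trihybrid cross: BbLlEe × BbLlEe
Each trait segregates independently with a 3:1 phenotypic ratio, so each gene contributes 3/4 (dominant) or 1/4 (recessive).
Target: brown (coat color), short (fur length), English-spotted (coat pattern)
Probability = product of independent per-trait probabilities
= 1/4 × 3/4 × 3/4 = 9/64
Expected count = 9/64 × 1280 = 180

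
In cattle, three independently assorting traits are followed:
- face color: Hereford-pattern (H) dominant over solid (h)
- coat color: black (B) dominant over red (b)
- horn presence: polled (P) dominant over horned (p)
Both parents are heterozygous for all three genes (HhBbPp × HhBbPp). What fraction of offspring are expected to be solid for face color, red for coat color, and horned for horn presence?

Trihybrid cross: HhBbPp × HhBbPp
Each trait segregates independently with a 3:1 phenotypic ratio, so each gene contributes 3/4 (dominant) or 1/4 (recessive).
Target: solid (face color), red (coat color), horned (horn presence)
Probability = product of independent per-trait probabilities
= 1/4 × 1/4 × 1/4 = 1/64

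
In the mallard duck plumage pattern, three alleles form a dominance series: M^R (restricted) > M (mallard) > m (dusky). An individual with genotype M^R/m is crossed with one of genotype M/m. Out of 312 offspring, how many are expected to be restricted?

Cross: M^R/m × M/m
Allele dominance: M^R > M > m
Offspring genotypes: 1 M^R/M, 1 M^R/m, 1 M/m, 1 m/m
Phenotype counts: 2 restricted, 1 mallard, 1 dusky
restricted: 2 out of 4 → fraction 1/2
Expected count = 1/2 × 312 = 156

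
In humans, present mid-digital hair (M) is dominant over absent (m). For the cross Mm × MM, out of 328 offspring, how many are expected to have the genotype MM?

Punnett square for Mm × MM:
Offspring genotypes: 2 MM, 2 Mm
Total offspring: 4
Count with target: 2
Probability: 2/4 = 1/2
Expected count = 1/2 × 328 = 164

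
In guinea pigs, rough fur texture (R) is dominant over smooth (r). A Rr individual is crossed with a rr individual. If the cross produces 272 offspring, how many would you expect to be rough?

Punnett square for Rr × rr:
Offspring genotypes: 2 Rr, 2 rr
rough: 2, smooth: 2
rough: 2 out of 4 → fraction 1/2
Expected count = 1/2 × 272 = 136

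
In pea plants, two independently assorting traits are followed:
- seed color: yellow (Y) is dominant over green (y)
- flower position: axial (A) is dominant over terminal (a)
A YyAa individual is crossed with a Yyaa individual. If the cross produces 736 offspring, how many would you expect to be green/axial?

Dihybrid cross YyAa × Yyaa — consider each gene separately:
seed color: Yy × Yy → 1 YY, 2 Yy, 1 yy → 3 Y_ : 1 yy (out of 4)
flower position: Aa × aa → 2 Aa, 2 aa → 2 A_ : 2 aa (out of 4)
Combine (counts out of 4 × 4 = 16): yellow/axial (Y_A_) = 3×2 = 6; yellow/terminal (Y_aa) = 3×2 = 6; green/axial (yyA_) = 1×2 = 2; green/terminal (yyaa) = 1×2 = 2
Phenotype counts (out of 16): 6 yellow/axial, 6 yellow/terminal, 2 green/axial, 2 green/terminal
green/axial: 2 out of 16 → fraction 1/8
Expected count = 1/8 × 736 = 92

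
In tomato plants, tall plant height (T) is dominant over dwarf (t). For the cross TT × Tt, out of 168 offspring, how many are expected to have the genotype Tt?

Punnett square for TT × Tt:
Offspring genotypes: 2 TT, 2 Tt
Total offspring: 4
Count with target: 2
Probability: 2/4 = 1/2
Expected count = 1/2 × 168 = 84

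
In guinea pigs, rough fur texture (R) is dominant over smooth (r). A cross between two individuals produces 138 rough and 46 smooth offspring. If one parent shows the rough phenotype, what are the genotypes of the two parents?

Observed offspring: 138 rough, 46 smooth
The observed ratio simplifies to 3:1. Smooth (rr) offspring appear, so each parent must contribute one r allele. The parent stated to show rough carries R, so it is Rr. The other parent is then either Rr or rr: Rr × rr would give a 1:1 split, whereas Rr × Rr gives 3:1 — matching the data. So both parents are heterozygous (Rr × Rr).
Parent genotypes: Rr × Rr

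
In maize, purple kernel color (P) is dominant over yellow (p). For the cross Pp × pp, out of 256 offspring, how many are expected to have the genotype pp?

Punnett square for Pp × pp:
Offspring genotypes: 2 Pp, 2 pp
Total offspring: 4
Count with target: 2
Probability: 2/4 = 1/2
Expected count = 1/2 × 256 = 128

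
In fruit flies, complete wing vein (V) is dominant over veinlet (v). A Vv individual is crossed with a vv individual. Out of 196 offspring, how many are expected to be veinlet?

Punnett square for Vv × vv:
Offspring genotypes: 2 Vv, 2 vv
complete: 2, veinlet: 2
veinlet: 2 out of 4 → fraction 1/2
Expected count = 1/2 × 196 = 98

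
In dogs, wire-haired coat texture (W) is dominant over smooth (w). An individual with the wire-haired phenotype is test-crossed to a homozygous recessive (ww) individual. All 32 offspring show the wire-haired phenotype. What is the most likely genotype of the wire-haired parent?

Test cross: ? × ww
All offspring are wire-haired.
If the unknown parent were heterozygous (Ww), about half of 32 offspring would be smooth; none are. The unknown parent is most likely homozygous dominant (WW).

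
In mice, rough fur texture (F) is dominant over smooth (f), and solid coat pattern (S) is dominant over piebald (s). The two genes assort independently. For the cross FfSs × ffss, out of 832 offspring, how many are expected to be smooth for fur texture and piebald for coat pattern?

Dihybrid cross FfSs × ffss — consider each gene separately:
fur texture: Ff × ff → 2 Ff, 2 ff → 2 F_ : 2 ff (out of 4)
coat pattern: Ss × ss → 2 Ss, 2 ss → 2 S_ : 2 ss (out of 4)
Looking for: smooth (ff) and piebald (ss)
P(smooth) = 2/4, P(piebald) = 2/4
P(both) = 2/4 × 2/4 = 4/16 = 1/4
Expected count = 1/4 × 832 = 208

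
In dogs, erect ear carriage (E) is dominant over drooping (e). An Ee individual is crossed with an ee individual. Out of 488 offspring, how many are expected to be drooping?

Punnett square for Ee × ee:
Offspring genotypes: 2 Ee, 2 ee
erect: 2, drooping: 2
drooping: 2 out of 4 → fraction 1/2
Expected count = 1/2 × 488 = 244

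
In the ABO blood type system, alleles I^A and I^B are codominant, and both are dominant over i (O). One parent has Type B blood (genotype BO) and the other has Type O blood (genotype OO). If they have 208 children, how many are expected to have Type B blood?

Cross: BO × OO
Possible offspring genotypes: 2 BO, 2 OO
Blood type counts: 2 Type B, 2 Type O
Probability of Type B: 2/4 = 1/2
Expected count = 1/2 × 208 = 104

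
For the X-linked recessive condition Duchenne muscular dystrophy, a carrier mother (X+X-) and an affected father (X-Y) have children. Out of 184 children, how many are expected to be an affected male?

Cross: X+X- × X-Y
Offspring: 1 X+X-, 1 X+Y, 1 X-X-, 1 X-Y
Probability of an affected male: 1/4
Expected count = 1/4 × 184 = 46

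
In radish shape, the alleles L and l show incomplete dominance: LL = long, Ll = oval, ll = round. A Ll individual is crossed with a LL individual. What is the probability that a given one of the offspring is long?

Punnett square for Ll × LL:
Offspring genotypes: 2 LL, 2 Ll
Phenotype counts: 2 long, 2 oval
long: 2 out of 4
Probability: 2/4 = 1/2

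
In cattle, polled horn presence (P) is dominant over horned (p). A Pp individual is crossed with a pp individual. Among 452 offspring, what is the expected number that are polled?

Punnett square for Pp × pp:
Offspring genotypes: 2 Pp, 2 pp
polled: 2, horned: 2
polled: 2 out of 4 → fraction 1/2
Expected count = 1/2 × 452 = 226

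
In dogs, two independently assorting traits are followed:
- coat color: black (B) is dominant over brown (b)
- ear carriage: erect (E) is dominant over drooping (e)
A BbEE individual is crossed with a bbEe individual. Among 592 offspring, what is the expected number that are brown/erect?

Dihybrid cross BbEE × bbEe — consider each gene separately:
coat color: Bb × bb → 2 Bb, 2 bb → 2 B_ : 2 bb (out of 4)
ear carriage: EE × Ee → 2 EE, 2 Ee → 4 E_ (out of 4)
Combine (counts out of 4 × 4 = 16): black/erect (B_E_) = 2×4 = 8; brown/erect (bbE_) = 2×4 = 8
Phenotype counts (out of 16): 8 black/erect, 8 brown/erect
brown/erect: 8 out of 16 → fraction 1/2
Expected count = 1/2 × 592 = 296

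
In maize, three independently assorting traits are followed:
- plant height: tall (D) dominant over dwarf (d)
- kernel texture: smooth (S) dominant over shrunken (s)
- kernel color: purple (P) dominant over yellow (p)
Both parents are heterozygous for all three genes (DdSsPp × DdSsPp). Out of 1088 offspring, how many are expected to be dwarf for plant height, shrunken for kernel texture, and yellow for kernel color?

Trihybrid cross: DdSsPp × DdSsPp
Each trait segregates independently with a 3:1 phenotypic ratio, so each gene contributes 3/4 (dominant) or 1/4 (recessive).
Target: dwarf (plant height), shrunken (kernel texture), yellow (kernel color)
Probability = product of independent per-trait probabilities
= 1/4 × 1/4 × 1/4 = 1/64
Expected count = 1/64 × 1088 = 17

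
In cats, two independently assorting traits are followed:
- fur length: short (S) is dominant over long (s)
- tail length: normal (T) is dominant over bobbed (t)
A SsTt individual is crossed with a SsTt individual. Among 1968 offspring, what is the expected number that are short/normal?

Dihybrid cross SsTt × SsTt — consider each gene separately:
fur length: Ss × Ss → 1 SS, 2 Ss, 1 ss → 3 S_ : 1 ss (out of 4)
tail length: Tt × Tt → 1 TT, 2 Tt, 1 tt → 3 T_ : 1 tt (out of 4)
Combine (counts out of 4 × 4 = 16): short/normal (S_T_) = 3×3 = 9; short/bobbed (S_tt) = 3×1 = 3; long/normal (ssT_) = 1×3 = 3; long/bobbed (sstt) = 1×1 = 1
Phenotype counts (out of 16): 9 short/normal, 3 short/bobbed, 3 long/normal, 1 long/bobbed
short/normal: 9 out of 16 → fraction 9/16
Expected count = 9/16 × 1968 = 1107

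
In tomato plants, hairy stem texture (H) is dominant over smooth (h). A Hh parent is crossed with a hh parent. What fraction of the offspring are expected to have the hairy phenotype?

Punnett square for Hh × hh:
Offspring genotypes: 2 Hh, 2 hh
Total offspring: 4
Count with target: 2
Probability: 2/4 = 1/2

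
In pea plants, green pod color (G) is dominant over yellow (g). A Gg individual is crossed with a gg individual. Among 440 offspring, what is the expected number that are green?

Punnett square for Gg × gg:
Offspring genotypes: 2 Gg, 2 gg
green: 2, yellow: 2
green: 2 out of 4 → fraction 1/2
Expected count = 1/2 × 440 = 220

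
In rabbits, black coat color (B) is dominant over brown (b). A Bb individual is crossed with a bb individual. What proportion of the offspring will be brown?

Punnett square for Bb × bb:
Offspring genotypes: 2 Bb, 2 bb
black: 2, brown: 2
brown: 2 out of 4
Probability: 2/4 = 1/2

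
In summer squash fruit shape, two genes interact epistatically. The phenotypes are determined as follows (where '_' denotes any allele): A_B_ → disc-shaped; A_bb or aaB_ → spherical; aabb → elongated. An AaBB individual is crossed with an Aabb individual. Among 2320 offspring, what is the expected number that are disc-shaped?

Cross: AaBB × Aabb — consider each gene separately:
A gene: Aa × Aa → 1 AA, 2 Aa, 1 aa → 3 A_ : 1 aa (out of 4)
B gene: BB × bb → 4 Bb → 4 B_ (out of 4)
Genotype classes (out of 4 × 4 = 16): A_B_ = 3×4 = 12; aaB_ = 1×4 = 4
Apply the phenotype rules: A_B_ (12) → disc-shaped; aaB_ (4) → spherical
Phenotype counts (out of 16): 12 disc-shaped, 4 spherical
disc-shaped: 12 out of 16 → fraction 3/4
Expected count = 3/4 × 2320 = 1740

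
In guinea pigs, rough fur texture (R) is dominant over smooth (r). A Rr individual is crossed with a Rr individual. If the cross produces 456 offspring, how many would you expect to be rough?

Punnett square for Rr × Rr:
Offspring genotypes: 1 RR, 2 Rr, 1 rr
rough: 3, smooth: 1
rough: 3 out of 4 → fraction 3/4
Expected count = 3/4 × 456 = 342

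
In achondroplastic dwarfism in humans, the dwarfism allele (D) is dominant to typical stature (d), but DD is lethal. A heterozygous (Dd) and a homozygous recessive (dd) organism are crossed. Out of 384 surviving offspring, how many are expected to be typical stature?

Cross: Dd × dd
Punnett square offspring (before lethality): 2 Dd, 2 dd
No DD offspring are produced in this cross.
typical stature: 2 out of 4 → fraction 1/2
Expected count = 1/2 × 384 = 192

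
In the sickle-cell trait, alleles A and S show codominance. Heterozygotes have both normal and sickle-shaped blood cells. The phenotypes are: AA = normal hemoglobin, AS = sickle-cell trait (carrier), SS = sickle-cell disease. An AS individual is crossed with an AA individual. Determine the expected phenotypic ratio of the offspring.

Punnett square for AS × AA:
Offspring genotypes: 2 AA, 2 AS
Phenotype counts: 2 normal hemoglobin, 2 sickle-cell trait (carrier)
Ratio: 1 normal hemoglobin : 1 sickle-cell trait (carrier)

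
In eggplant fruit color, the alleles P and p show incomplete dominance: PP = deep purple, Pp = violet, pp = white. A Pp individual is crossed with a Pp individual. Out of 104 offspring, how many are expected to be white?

Punnett square for Pp × Pp:
Offspring genotypes: 1 PP, 2 Pp, 1 pp
Phenotype counts: 1 deep purple, 2 violet, 1 white
white: 1 out of 4 → fraction 1/4
Expected count = 1/4 × 104 = 26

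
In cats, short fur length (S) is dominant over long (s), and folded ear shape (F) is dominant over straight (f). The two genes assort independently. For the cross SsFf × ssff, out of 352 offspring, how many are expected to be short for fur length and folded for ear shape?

Dihybrid cross SsFf × ssff — consider each gene separately:
fur length: Ss × ss → 2 Ss, 2 ss → 2 S_ : 2 ss (out of 4)
ear shape: Ff × ff → 2 Ff, 2 ff → 2 F_ : 2 ff (out of 4)
Looking for: short (S_) and folded (F_)
P(short) = 2/4, P(folded) = 2/4
P(both) = 2/4 × 2/4 = 4/16 = 1/4
Expected count = 1/4 × 352 = 88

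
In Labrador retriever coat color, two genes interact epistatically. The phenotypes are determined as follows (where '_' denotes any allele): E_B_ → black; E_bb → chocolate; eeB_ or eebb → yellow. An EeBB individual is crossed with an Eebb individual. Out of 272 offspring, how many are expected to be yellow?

Cross: EeBB × Eebb — consider each gene separately:
E gene: Ee × Ee → 1 EE, 2 Ee, 1 ee → 3 E_ : 1 ee (out of 4)
B gene: BB × bb → 4 Bb → 4 B_ (out of 4)
Genotype classes (out of 4 × 4 = 16): E_B_ = 3×4 = 12; eeB_ = 1×4 = 4
Apply the phenotype rules: E_B_ (12) → black; eeB_ (4) → yellow
Phenotype counts (out of 16): 12 black, 4 yellow
yellow: 4 out of 16 → fraction 1/4
Expected count = 1/4 × 272 = 68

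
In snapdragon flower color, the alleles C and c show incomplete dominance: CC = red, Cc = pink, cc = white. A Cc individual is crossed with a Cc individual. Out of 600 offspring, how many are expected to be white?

Punnett square for Cc × Cc:
Offspring genotypes: 1 CC, 2 Cc, 1 cc
Phenotype counts: 1 red, 2 pink, 1 white
white: 1 out of 4 → fraction 1/4
Expected count = 1/4 × 600 = 150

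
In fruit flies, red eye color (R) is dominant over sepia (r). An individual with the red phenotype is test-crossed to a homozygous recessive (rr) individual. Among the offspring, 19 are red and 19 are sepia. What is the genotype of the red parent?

Test cross: ? × rr
Offspring: 19 red, 19 sepia — approximately 1:1.
A 1:1 ratio in a test cross indicates the unknown parent is heterozygous (Rr).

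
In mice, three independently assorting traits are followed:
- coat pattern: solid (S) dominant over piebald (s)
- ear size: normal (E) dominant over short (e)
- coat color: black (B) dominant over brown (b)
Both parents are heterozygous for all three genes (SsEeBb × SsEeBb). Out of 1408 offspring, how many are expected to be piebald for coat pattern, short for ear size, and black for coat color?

Trihybrid cross: SsEeBb × SsEeBb
Each trait segregates independently with a 3:1 phenotypic ratio, so each gene contributes 3/4 (dominant) or 1/4 (recessive).
Target: piebald (coat pattern), short (ear size), black (coat color)
Probability = product of independent per-trait probabilities
= 1/4 × 1/4 × 3/4 = 3/64
Expected count = 3/64 × 1408 = 66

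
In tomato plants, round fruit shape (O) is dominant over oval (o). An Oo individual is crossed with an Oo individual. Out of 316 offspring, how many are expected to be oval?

Punnett square for Oo × Oo:
Offspring genotypes: 1 OO, 2 Oo, 1 oo
round: 3, oval: 1
oval: 1 out of 4 → fraction 1/4
Expected count = 1/4 × 316 = 79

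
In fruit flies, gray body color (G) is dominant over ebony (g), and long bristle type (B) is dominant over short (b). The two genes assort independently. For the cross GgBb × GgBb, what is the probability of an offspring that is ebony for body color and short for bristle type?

Dihybrid cross GgBb × GgBb — consider each gene separately:
body color: Gg × Gg → 1 GG, 2 Gg, 1 gg → 3 G_ : 1 gg (out of 4)
bristle type: Bb × Bb → 1 BB, 2 Bb, 1 bb → 3 B_ : 1 bb (out of 4)
Looking for: ebony (gg) and short (bb)
P(ebony) = 1/4, P(short) = 1/4
P(both) = 1/4 × 1/4 = 1/16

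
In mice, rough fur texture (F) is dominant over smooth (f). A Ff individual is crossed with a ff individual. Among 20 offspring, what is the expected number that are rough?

Punnett square for Ff × ff:
Offspring genotypes: 2 Ff, 2 ff
rough: 2, smooth: 2
rough: 2 out of 4 → fraction 1/2
Expected count = 1/2 × 20 = 10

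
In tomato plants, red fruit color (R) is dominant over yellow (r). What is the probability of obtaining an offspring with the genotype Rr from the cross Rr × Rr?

Punnett square for Rr × Rr:
Offspring genotypes: 1 RR, 2 Rr, 1 rr
Total offspring: 4
Count with target: 2
Probability: 2/4 = 1/2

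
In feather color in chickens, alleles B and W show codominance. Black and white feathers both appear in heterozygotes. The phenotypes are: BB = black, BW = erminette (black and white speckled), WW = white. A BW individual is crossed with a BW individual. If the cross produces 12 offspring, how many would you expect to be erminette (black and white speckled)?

Punnett square for BW × BW:
Offspring genotypes: 1 BB, 2 BW, 1 WW
Phenotype counts: 1 black, 2 erminette (black and white speckled), 1 white
erminette (black and white speckled): 2 out of 4 → fraction 1/2
Expected count = 1/2 × 12 = 6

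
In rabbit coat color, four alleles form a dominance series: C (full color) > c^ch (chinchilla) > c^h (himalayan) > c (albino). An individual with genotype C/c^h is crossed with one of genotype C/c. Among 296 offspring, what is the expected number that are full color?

Cross: C/c^h × C/c
Allele dominance: C > c^ch > c^h > c
Offspring genotypes: 1 C/C, 1 C/c, 1 C/c^h, 1 c^h/c
Phenotype counts: 3 full color, 1 himalayan
full color: 3 out of 4 → fraction 3/4
Expected count = 3/4 × 296 = 222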